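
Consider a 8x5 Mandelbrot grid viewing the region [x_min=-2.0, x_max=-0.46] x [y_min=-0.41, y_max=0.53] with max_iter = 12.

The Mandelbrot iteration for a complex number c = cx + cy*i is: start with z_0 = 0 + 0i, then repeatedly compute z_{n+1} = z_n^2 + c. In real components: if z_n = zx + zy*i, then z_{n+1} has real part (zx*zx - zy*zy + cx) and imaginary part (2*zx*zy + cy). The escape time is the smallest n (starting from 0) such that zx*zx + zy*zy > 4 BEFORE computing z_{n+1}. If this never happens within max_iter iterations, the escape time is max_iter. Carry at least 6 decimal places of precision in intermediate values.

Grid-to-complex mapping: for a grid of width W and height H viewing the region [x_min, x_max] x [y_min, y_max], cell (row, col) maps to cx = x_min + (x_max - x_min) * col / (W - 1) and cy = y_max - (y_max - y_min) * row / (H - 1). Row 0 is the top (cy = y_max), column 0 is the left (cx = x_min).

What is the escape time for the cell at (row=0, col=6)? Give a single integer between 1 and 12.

z_0 = 0 + 0i, c = -0.6800 + 0.5300i
Iter 1: z = -0.6800 + 0.5300i, |z|^2 = 0.7433
Iter 2: z = -0.4985 + -0.1908i, |z|^2 = 0.2849
Iter 3: z = -0.4679 + 0.7202i, |z|^2 = 0.7377
Iter 4: z = -0.9798 + -0.1440i, |z|^2 = 0.9807
Iter 5: z = 0.2593 + 0.8122i, |z|^2 = 0.7268
Iter 6: z = -1.2724 + 0.9511i, |z|^2 = 2.5236
Iter 7: z = 0.0343 + -1.8904i, |z|^2 = 3.5749
Iter 8: z = -4.2526 + 0.4002i, |z|^2 = 18.2444
Escaped at iteration 8

Answer: 8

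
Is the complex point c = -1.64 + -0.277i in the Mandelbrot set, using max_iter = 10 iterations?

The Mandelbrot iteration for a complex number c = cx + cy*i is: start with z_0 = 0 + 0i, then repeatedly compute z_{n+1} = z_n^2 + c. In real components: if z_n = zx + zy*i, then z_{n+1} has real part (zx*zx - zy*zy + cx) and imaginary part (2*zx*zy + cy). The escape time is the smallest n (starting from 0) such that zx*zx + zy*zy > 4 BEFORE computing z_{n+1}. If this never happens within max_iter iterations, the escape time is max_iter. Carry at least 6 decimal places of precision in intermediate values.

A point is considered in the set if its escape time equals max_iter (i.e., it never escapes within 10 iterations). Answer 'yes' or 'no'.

Answer: no

Derivation:
z_0 = 0 + 0i, c = -1.6400 + -0.2770i
Iter 1: z = -1.6400 + -0.2770i, |z|^2 = 2.7663
Iter 2: z = 0.9729 + 0.6316i, |z|^2 = 1.3453
Iter 3: z = -1.0924 + 0.9519i, |z|^2 = 2.0993
Iter 4: z = -1.3527 + -2.3566i, |z|^2 = 7.3833
Escaped at iteration 4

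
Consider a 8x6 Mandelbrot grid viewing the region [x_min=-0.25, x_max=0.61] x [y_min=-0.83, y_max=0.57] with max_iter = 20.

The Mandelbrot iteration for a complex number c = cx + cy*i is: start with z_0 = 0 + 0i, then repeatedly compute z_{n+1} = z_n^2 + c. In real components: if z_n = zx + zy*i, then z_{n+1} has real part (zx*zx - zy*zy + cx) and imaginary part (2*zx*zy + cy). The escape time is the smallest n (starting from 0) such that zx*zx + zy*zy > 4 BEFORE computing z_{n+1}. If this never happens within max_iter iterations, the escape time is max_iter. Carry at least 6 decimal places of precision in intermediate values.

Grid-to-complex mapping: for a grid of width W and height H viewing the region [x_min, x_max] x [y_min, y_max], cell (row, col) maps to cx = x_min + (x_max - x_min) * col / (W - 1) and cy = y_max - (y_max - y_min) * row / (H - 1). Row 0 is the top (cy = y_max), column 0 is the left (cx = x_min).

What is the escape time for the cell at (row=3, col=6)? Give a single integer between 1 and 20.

Answer: 6

Derivation:
z_0 = 0 + 0i, c = 0.4871 + -0.2700i
Iter 1: z = 0.4871 + -0.2700i, |z|^2 = 0.3102
Iter 2: z = 0.6516 + -0.5331i, |z|^2 = 0.7087
Iter 3: z = 0.6275 + -0.9646i, |z|^2 = 1.3243
Iter 4: z = -0.0496 + -1.4806i, |z|^2 = 2.1947
Iter 5: z = -1.7027 + -0.1231i, |z|^2 = 2.9142
Iter 6: z = 3.3710 + 0.1493i, |z|^2 = 11.3862
Escaped at iteration 6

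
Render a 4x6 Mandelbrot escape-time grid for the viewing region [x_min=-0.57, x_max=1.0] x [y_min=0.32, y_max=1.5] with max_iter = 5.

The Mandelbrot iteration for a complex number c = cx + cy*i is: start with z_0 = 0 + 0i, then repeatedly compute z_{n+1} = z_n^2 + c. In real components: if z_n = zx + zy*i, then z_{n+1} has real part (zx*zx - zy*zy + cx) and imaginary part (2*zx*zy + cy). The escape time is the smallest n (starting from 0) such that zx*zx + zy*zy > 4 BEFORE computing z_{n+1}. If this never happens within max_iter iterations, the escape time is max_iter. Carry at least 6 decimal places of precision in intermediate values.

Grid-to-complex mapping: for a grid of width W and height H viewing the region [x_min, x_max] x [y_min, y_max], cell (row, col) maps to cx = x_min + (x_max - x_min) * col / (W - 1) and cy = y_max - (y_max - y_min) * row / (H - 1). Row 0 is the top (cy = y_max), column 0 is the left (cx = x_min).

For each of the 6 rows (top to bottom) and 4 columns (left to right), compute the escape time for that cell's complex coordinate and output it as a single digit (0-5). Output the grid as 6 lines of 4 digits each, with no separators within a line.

(row=0, col=0): c = -0.5700 + 1.5000i → escape time 2
(row=0, col=1): c = -0.0467 + 1.5000i → escape time 2
(row=0, col=2): c = 0.4767 + 1.5000i → escape time 2
(row=0, col=3): c = 1.0000 + 1.5000i → escape time 2
(row=1, col=0): c = -0.5700 + 1.2640i → escape time 3
(row=1, col=1): c = -0.0467 + 1.2640i → escape time 2
(row=1, col=2): c = 0.4767 + 1.2640i → escape time 2
(row=1, col=3): c = 1.0000 + 1.2640i → escape time 2
(row=2, col=0): c = -0.5700 + 1.0280i → escape time 4
(row=2, col=1): c = -0.0467 + 1.0280i → escape time 5
(row=2, col=2): c = 0.4767 + 1.0280i → escape time 2
(row=2, col=3): c = 1.0000 + 1.0280i → escape time 2
(row=3, col=0): c = -0.5700 + 0.7920i → escape time 5
(row=3, col=1): c = -0.0467 + 0.7920i → escape time 5
(row=3, col=2): c = 0.4767 + 0.7920i → escape time 3
(row=3, col=3): c = 1.0000 + 0.7920i → escape time 2
(row=4, col=0): c = -0.5700 + 0.5560i → escape time 5
(row=4, col=1): c = -0.0467 + 0.5560i → escape time 5
(row=4, col=2): c = 0.4767 + 0.5560i → escape time 5
(row=4, col=3): c = 1.0000 + 0.5560i → escape time 2
(row=5, col=0): c = -0.5700 + 0.3200i → escape time 5
(row=5, col=1): c = -0.0467 + 0.3200i → escape time 5
(row=5, col=2): c = 0.4767 + 0.3200i → escape time 5
(row=5, col=3): c = 1.0000 + 0.3200i → escape time 2

Answer: 2222
3222
4522
5532
5552
5552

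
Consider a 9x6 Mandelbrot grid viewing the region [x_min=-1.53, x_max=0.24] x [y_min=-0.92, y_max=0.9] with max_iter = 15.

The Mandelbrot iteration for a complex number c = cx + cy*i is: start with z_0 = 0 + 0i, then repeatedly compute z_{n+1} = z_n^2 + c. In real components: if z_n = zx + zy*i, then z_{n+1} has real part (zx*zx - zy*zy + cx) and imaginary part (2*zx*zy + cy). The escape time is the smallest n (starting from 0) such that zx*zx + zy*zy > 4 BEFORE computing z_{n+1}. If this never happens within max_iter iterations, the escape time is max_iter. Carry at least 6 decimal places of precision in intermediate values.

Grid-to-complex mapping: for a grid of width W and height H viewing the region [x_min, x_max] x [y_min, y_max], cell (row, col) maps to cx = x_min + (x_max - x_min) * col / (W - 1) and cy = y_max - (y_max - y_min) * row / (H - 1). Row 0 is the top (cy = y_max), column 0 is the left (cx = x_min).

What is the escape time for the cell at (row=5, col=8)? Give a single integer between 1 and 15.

z_0 = 0 + 0i, c = 0.2400 + -0.9200i
Iter 1: z = 0.2400 + -0.9200i, |z|^2 = 0.9040
Iter 2: z = -0.5488 + -1.3616i, |z|^2 = 2.1551
Iter 3: z = -1.3128 + 0.5745i, |z|^2 = 2.0534
Iter 4: z = 1.6333 + -2.4284i, |z|^2 = 8.5647
Escaped at iteration 4

Answer: 4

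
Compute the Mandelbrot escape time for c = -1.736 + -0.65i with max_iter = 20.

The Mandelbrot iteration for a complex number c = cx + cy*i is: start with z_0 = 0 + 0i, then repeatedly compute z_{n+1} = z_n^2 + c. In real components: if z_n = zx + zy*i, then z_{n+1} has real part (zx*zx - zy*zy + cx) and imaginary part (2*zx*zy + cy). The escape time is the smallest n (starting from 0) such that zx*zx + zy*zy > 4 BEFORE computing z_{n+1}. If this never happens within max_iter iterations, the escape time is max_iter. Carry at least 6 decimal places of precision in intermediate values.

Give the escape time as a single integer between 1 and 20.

z_0 = 0 + 0i, c = -1.7360 + -0.6500i
Iter 1: z = -1.7360 + -0.6500i, |z|^2 = 3.4362
Iter 2: z = 0.8552 + 1.6068i, |z|^2 = 3.3132
Iter 3: z = -3.5864 + 2.0983i, |z|^2 = 17.2653
Escaped at iteration 3

Answer: 3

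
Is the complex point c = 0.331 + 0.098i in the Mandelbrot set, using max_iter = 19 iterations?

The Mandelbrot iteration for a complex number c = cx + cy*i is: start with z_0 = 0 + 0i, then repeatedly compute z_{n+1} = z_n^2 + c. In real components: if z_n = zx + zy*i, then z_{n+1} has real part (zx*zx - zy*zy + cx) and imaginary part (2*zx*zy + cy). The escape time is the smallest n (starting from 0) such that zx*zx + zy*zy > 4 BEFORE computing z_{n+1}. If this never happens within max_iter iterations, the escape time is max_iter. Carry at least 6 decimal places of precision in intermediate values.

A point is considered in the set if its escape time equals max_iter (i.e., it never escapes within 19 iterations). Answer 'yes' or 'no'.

z_0 = 0 + 0i, c = 0.3310 + 0.0980i
Iter 1: z = 0.3310 + 0.0980i, |z|^2 = 0.1192
Iter 2: z = 0.4310 + 0.1629i, |z|^2 = 0.2123
Iter 3: z = 0.4902 + 0.2384i, |z|^2 = 0.2971
Iter 4: z = 0.5145 + 0.3317i, |z|^2 = 0.3747
Iter 5: z = 0.4856 + 0.4393i, |z|^2 = 0.4288
Iter 6: z = 0.3739 + 0.5247i, |z|^2 = 0.4151
Iter 7: z = 0.1955 + 0.4903i, |z|^2 = 0.2786
Iter 8: z = 0.1288 + 0.2897i, |z|^2 = 0.1005
Iter 9: z = 0.2637 + 0.1726i, |z|^2 = 0.0993
Iter 10: z = 0.3707 + 0.1890i, |z|^2 = 0.1732
Iter 11: z = 0.4327 + 0.2382i, |z|^2 = 0.2440
Iter 12: z = 0.4615 + 0.3041i, |z|^2 = 0.3055
Iter 13: z = 0.4515 + 0.3787i, |z|^2 = 0.3473
Iter 14: z = 0.3915 + 0.4400i, |z|^2 = 0.3468
Iter 15: z = 0.2907 + 0.4425i, |z|^2 = 0.2803
Iter 16: z = 0.2197 + 0.3552i, |z|^2 = 0.1744
Iter 17: z = 0.2531 + 0.2541i, |z|^2 = 0.1286
Iter 18: z = 0.3305 + 0.2266i, |z|^2 = 0.1606
Did not escape in 19 iterations → in set

Answer: yes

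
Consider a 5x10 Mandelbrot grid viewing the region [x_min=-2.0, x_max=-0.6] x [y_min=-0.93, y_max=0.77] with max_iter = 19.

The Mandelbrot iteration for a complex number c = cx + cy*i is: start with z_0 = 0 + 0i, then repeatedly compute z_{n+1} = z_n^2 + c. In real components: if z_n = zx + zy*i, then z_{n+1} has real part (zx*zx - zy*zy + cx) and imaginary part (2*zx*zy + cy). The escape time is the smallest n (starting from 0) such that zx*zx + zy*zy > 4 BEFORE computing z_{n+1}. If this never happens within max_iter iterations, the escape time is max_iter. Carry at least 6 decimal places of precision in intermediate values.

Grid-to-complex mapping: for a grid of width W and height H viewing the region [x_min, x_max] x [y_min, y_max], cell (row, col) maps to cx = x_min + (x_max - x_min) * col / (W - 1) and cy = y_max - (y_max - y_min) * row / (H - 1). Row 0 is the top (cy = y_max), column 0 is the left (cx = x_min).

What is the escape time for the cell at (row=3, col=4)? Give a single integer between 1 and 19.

Answer: 19

Derivation:
z_0 = 0 + 0i, c = -0.6000 + 0.2033i
Iter 1: z = -0.6000 + 0.2033i, |z|^2 = 0.4013
Iter 2: z = -0.2813 + -0.0407i, |z|^2 = 0.0808
Iter 3: z = -0.5225 + 0.2262i, |z|^2 = 0.3242
Iter 4: z = -0.3782 + -0.0331i, |z|^2 = 0.1441
Iter 5: z = -0.4581 + 0.2283i, |z|^2 = 0.2620
Iter 6: z = -0.4423 + -0.0059i, |z|^2 = 0.1957
Iter 7: z = -0.4044 + 0.2085i, |z|^2 = 0.2070
Iter 8: z = -0.4799 + 0.0347i, |z|^2 = 0.2315
Iter 9: z = -0.3709 + 0.1700i, |z|^2 = 0.1665
Iter 10: z = -0.4914 + 0.0772i, |z|^2 = 0.2474
Iter 11: z = -0.3645 + 0.1275i, |z|^2 = 0.1491
Iter 12: z = -0.4834 + 0.1104i, |z|^2 = 0.2458
Iter 13: z = -0.3785 + 0.0966i, |z|^2 = 0.1526
Iter 14: z = -0.4660 + 0.1302i, |z|^2 = 0.2341
Iter 15: z = -0.3998 + 0.0820i, |z|^2 = 0.1665
Iter 16: z = -0.4469 + 0.1378i, |z|^2 = 0.2187
Iter 17: z = -0.4193 + 0.0802i, |z|^2 = 0.1822
Iter 18: z = -0.4306 + 0.1361i, |z|^2 = 0.2040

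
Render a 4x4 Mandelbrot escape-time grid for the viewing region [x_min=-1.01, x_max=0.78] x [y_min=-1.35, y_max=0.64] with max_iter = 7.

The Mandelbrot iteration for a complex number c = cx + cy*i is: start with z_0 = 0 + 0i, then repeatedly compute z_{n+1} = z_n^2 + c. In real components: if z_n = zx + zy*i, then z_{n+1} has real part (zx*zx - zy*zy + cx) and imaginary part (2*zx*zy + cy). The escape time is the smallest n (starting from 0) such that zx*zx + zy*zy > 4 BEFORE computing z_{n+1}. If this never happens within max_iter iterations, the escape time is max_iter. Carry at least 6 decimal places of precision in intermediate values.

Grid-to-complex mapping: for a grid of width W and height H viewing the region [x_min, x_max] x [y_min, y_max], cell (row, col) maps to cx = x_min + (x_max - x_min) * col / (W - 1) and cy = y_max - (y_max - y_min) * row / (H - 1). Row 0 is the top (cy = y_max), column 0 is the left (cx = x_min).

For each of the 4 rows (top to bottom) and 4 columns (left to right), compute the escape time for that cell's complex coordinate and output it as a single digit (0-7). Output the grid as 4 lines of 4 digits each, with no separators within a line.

Answer: 4773
7773
4773
2222

Derivation:
(row=0, col=0): c = -1.0100 + 0.6400i → escape time 4
(row=0, col=1): c = -0.4133 + 0.6400i → escape time 7
(row=0, col=2): c = 0.1833 + 0.6400i → escape time 7
(row=0, col=3): c = 0.7800 + 0.6400i → escape time 3
(row=1, col=0): c = -1.0100 + -0.0233i → escape time 7
(row=1, col=1): c = -0.4133 + -0.0233i → escape time 7
(row=1, col=2): c = 0.1833 + -0.0233i → escape time 7
(row=1, col=3): c = 0.7800 + -0.0233i → escape time 3
(row=2, col=0): c = -1.0100 + -0.6867i → escape time 4
(row=2, col=1): c = -0.4133 + -0.6867i → escape time 7
(row=2, col=2): c = 0.1833 + -0.6867i → escape time 7
(row=2, col=3): c = 0.7800 + -0.6867i → escape time 3
(row=3, col=0): c = -1.0100 + -1.3500i → escape time 2
(row=3, col=1): c = -0.4133 + -1.3500i → escape time 2
(row=3, col=2): c = 0.1833 + -1.3500i → escape time 2
(row=3, col=3): c = 0.7800 + -1.3500i → escape time 2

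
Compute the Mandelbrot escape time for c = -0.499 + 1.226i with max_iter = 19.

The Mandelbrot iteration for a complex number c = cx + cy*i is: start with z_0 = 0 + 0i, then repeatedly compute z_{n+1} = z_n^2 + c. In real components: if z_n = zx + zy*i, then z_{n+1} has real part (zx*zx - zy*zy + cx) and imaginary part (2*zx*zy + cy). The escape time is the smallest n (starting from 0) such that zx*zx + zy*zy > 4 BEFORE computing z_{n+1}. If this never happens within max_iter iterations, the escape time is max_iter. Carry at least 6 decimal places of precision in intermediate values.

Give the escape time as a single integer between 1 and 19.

Answer: 3

Derivation:
z_0 = 0 + 0i, c = -0.4990 + 1.2260i
Iter 1: z = -0.4990 + 1.2260i, |z|^2 = 1.7521
Iter 2: z = -1.7531 + 0.0025i, |z|^2 = 3.0733
Iter 3: z = 2.5743 + 1.2174i, |z|^2 = 8.1089
Escaped at iteration 3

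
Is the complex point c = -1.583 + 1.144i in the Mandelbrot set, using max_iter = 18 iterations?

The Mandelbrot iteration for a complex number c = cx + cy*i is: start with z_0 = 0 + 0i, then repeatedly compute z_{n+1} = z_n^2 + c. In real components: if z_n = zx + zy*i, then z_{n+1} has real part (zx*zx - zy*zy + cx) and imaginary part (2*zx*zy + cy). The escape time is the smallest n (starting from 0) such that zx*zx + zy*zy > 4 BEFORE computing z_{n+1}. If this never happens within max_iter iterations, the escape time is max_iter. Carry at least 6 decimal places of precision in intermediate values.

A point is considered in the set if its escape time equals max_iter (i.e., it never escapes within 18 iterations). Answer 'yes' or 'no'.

z_0 = 0 + 0i, c = -1.5830 + 1.1440i
Iter 1: z = -1.5830 + 1.1440i, |z|^2 = 3.8146
Iter 2: z = -0.3858 + -2.4779i, |z|^2 = 6.2889
Escaped at iteration 2

Answer: no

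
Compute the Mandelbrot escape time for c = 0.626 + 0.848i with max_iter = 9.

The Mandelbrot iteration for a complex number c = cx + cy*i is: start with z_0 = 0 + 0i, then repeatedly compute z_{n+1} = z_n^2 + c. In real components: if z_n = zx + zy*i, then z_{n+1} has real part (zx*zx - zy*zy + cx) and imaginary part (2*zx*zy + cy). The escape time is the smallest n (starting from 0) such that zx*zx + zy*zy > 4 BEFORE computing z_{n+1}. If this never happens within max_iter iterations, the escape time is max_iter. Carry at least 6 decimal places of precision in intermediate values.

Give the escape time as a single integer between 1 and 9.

Answer: 3

Derivation:
z_0 = 0 + 0i, c = 0.6260 + 0.8480i
Iter 1: z = 0.6260 + 0.8480i, |z|^2 = 1.1110
Iter 2: z = 0.2988 + 1.9097i, |z|^2 = 3.7362
Iter 3: z = -2.9317 + 1.9891i, |z|^2 = 12.5513
Escaped at iteration 3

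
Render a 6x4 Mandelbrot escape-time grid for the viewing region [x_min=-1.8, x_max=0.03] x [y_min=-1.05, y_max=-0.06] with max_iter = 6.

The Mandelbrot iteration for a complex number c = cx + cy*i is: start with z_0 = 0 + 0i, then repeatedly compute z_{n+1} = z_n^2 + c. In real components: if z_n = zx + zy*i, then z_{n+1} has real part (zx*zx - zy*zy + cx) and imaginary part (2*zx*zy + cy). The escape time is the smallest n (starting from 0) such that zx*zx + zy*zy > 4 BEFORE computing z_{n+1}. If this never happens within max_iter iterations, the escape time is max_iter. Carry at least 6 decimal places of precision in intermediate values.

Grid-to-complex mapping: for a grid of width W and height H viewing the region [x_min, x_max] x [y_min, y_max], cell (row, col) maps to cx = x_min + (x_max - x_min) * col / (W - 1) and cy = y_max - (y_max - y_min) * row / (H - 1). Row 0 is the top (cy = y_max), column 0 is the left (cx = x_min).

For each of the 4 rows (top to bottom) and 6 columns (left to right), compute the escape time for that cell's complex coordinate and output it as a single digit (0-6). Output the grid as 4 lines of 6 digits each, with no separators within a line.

Answer: 666666
346666
233566
123354

Derivation:
(row=0, col=0): c = -1.8000 + -0.0600i → escape time 6
(row=0, col=1): c = -1.4340 + -0.0600i → escape time 6
(row=0, col=2): c = -1.0680 + -0.0600i → escape time 6
(row=0, col=3): c = -0.7020 + -0.0600i → escape time 6
(row=0, col=4): c = -0.3360 + -0.0600i → escape time 6
(row=0, col=5): c = 0.0300 + -0.0600i → escape time 6
(row=1, col=0): c = -1.8000 + -0.3900i → escape time 3
(row=1, col=1): c = -1.4340 + -0.3900i → escape time 4
(row=1, col=2): c = -1.0680 + -0.3900i → escape time 6
(row=1, col=3): c = -0.7020 + -0.3900i → escape time 6
(row=1, col=4): c = -0.3360 + -0.3900i → escape time 6
(row=1, col=5): c = 0.0300 + -0.3900i → escape time 6
(row=2, col=0): c = -1.8000 + -0.7200i → escape time 2
(row=2, col=1): c = -1.4340 + -0.7200i → escape time 3
(row=2, col=2): c = -1.0680 + -0.7200i → escape time 3
(row=2, col=3): c = -0.7020 + -0.7200i → escape time 5
(row=2, col=4): c = -0.3360 + -0.7200i → escape time 6
(row=2, col=5): c = 0.0300 + -0.7200i → escape time 6
(row=3, col=0): c = -1.8000 + -1.0500i → escape time 1
(row=3, col=1): c = -1.4340 + -1.0500i → escape time 2
(row=3, col=2): c = -1.0680 + -1.0500i → escape time 3
(row=3, col=3): c = -0.7020 + -1.0500i → escape time 3
(row=3, col=4): c = -0.3360 + -1.0500i → escape time 5
(row=3, col=5): c = 0.0300 + -1.0500i → escape time 4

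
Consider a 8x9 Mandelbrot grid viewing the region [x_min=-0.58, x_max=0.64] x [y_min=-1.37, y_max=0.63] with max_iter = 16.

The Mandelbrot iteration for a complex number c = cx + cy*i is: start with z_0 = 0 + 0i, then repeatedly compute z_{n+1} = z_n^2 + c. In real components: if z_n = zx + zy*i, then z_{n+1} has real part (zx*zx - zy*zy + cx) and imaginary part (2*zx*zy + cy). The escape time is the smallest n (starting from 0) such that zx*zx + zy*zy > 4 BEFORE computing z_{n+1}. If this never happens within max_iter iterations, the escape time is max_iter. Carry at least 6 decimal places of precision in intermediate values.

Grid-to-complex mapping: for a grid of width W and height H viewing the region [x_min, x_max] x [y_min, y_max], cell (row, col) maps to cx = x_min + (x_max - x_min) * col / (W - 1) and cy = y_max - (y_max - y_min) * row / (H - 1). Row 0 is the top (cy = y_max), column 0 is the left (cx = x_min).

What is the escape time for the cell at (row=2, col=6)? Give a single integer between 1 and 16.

z_0 = 0 + 0i, c = 0.4657 + 0.1300i
Iter 1: z = 0.4657 + 0.1300i, |z|^2 = 0.2338
Iter 2: z = 0.6657 + 0.2511i, |z|^2 = 0.5062
Iter 3: z = 0.8458 + 0.4643i, |z|^2 = 0.9310
Iter 4: z = 0.9656 + 0.9154i, |z|^2 = 1.7704
Iter 5: z = 0.5600 + 1.8978i, |z|^2 = 3.9154
Iter 6: z = -2.8225 + 2.2557i, |z|^2 = 13.0544
Escaped at iteration 6

Answer: 6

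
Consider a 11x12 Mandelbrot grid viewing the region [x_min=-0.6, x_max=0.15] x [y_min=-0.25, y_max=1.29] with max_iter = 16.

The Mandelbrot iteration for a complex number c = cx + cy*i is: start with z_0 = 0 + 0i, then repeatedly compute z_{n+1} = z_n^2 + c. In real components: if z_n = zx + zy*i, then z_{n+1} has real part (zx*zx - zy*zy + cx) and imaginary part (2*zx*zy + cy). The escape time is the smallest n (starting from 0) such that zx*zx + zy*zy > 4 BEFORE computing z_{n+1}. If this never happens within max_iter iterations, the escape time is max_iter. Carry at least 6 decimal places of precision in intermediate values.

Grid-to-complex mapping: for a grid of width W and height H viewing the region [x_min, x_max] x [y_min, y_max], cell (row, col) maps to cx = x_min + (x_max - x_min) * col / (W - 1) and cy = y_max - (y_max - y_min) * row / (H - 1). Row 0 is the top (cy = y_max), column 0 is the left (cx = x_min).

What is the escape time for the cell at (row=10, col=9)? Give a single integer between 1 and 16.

Answer: 16

Derivation:
z_0 = 0 + 0i, c = 0.0750 + -0.1100i
Iter 1: z = 0.0750 + -0.1100i, |z|^2 = 0.0177
Iter 2: z = 0.0685 + -0.1265i, |z|^2 = 0.0207
Iter 3: z = 0.0637 + -0.1273i, |z|^2 = 0.0203
Iter 4: z = 0.0628 + -0.1262i, |z|^2 = 0.0199
Iter 5: z = 0.0630 + -0.1259i, |z|^2 = 0.0198
Iter 6: z = 0.0631 + -0.1259i, |z|^2 = 0.0198
Iter 7: z = 0.0631 + -0.1259i, |z|^2 = 0.0198
Iter 8: z = 0.0631 + -0.1259i, |z|^2 = 0.0198
Iter 9: z = 0.0631 + -0.1259i, |z|^2 = 0.0198
Iter 10: z = 0.0631 + -0.1259i, |z|^2 = 0.0198
Iter 11: z = 0.0631 + -0.1259i, |z|^2 = 0.0198
Iter 12: z = 0.0631 + -0.1259i, |z|^2 = 0.0198
Iter 13: z = 0.0631 + -0.1259i, |z|^2 = 0.0198
Iter 14: z = 0.0631 + -0.1259i, |z|^2 = 0.0198
Iter 15: z = 0.0631 + -0.1259i, |z|^2 = 0.0198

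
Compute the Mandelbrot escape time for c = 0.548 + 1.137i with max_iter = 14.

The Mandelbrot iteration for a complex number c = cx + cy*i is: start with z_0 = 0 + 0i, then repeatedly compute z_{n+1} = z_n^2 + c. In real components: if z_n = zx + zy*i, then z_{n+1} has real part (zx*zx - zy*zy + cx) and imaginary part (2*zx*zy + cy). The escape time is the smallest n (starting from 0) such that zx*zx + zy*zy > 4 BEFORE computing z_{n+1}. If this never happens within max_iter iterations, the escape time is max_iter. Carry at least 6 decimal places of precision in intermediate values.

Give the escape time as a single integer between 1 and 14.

Answer: 2

Derivation:
z_0 = 0 + 0i, c = 0.5480 + 1.1370i
Iter 1: z = 0.5480 + 1.1370i, |z|^2 = 1.5931
Iter 2: z = -0.4445 + 2.3832i, |z|^2 = 5.8770
Escaped at iteration 2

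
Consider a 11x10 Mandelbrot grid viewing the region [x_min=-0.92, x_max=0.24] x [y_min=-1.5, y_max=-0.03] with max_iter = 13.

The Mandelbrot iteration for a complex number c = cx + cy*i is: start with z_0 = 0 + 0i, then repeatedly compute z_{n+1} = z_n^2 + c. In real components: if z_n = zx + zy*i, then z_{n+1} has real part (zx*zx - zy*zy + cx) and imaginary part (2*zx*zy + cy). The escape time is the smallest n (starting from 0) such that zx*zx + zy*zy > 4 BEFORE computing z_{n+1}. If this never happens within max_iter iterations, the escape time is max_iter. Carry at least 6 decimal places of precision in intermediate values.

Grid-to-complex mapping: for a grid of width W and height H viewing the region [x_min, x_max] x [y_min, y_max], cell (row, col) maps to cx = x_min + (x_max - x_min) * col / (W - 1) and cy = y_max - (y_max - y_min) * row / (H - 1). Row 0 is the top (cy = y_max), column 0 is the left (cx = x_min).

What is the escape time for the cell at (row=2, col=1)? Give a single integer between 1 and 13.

z_0 = 0 + 0i, c = -0.8040 + -0.3567i
Iter 1: z = -0.8040 + -0.3567i, |z|^2 = 0.7736
Iter 2: z = -0.2848 + 0.2169i, |z|^2 = 0.1281
Iter 3: z = -0.7699 + -0.4802i, |z|^2 = 0.8233
Iter 4: z = -0.4418 + 0.3827i, |z|^2 = 0.3417
Iter 5: z = -0.7553 + -0.6949i, |z|^2 = 1.0533
Iter 6: z = -0.7164 + 0.6930i, |z|^2 = 0.9934
Iter 7: z = -0.7711 + -1.3495i, |z|^2 = 2.4157
Iter 8: z = -2.0306 + 1.7244i, |z|^2 = 7.0971
Escaped at iteration 8

Answer: 8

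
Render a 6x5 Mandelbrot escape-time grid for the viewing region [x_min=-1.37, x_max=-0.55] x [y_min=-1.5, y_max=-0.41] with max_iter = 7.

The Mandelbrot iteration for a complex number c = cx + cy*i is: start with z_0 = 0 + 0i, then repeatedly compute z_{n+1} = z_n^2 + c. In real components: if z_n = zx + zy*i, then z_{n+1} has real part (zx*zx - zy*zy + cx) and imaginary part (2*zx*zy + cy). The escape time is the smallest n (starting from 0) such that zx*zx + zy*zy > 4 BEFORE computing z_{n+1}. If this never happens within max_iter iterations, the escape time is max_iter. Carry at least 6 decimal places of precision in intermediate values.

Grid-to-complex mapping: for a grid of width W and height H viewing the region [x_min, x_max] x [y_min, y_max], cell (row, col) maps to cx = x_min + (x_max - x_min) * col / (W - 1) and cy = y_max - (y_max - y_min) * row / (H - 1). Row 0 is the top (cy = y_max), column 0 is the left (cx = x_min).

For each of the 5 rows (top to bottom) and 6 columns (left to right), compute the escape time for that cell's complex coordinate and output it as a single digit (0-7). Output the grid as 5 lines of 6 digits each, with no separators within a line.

(row=0, col=0): c = -1.3700 + -0.4100i → escape time 5
(row=0, col=1): c = -1.2060 + -0.4100i → escape time 7
(row=0, col=2): c = -1.0420 + -0.4100i → escape time 6
(row=0, col=3): c = -0.8780 + -0.4100i → escape time 7
(row=0, col=4): c = -0.7140 + -0.4100i → escape time 7
(row=0, col=5): c = -0.5500 + -0.4100i → escape time 7
(row=1, col=0): c = -1.3700 + -0.6825i → escape time 3
(row=1, col=1): c = -1.2060 + -0.6825i → escape time 3
(row=1, col=2): c = -1.0420 + -0.6825i → escape time 4
(row=1, col=3): c = -0.8780 + -0.6825i → escape time 4
(row=1, col=4): c = -0.7140 + -0.6825i → escape time 5
(row=1, col=5): c = -0.5500 + -0.6825i → escape time 7
(row=2, col=0): c = -1.3700 + -0.9550i → escape time 3
(row=2, col=1): c = -1.2060 + -0.9550i → escape time 3
(row=2, col=2): c = -1.0420 + -0.9550i → escape time 3
(row=2, col=3): c = -0.8780 + -0.9550i → escape time 3
(row=2, col=4): c = -0.7140 + -0.9550i → escape time 4
(row=2, col=5): c = -0.5500 + -0.9550i → escape time 4
(row=3, col=0): c = -1.3700 + -1.2275i → escape time 2
(row=3, col=1): c = -1.2060 + -1.2275i → escape time 2
(row=3, col=2): c = -1.0420 + -1.2275i → escape time 3
(row=3, col=3): c = -0.8780 + -1.2275i → escape time 3
(row=3, col=4): c = -0.7140 + -1.2275i → escape time 3
(row=3, col=5): c = -0.5500 + -1.2275i → escape time 3
(row=4, col=0): c = -1.3700 + -1.5000i → escape time 1
(row=4, col=1): c = -1.2060 + -1.5000i → escape time 2
(row=4, col=2): c = -1.0420 + -1.5000i → escape time 2
(row=4, col=3): c = -0.8780 + -1.5000i → escape time 2
(row=4, col=4): c = -0.7140 + -1.5000i → escape time 2
(row=4, col=5): c = -0.5500 + -1.5000i → escape time 2

Answer: 576777
334457
333344
223333
122222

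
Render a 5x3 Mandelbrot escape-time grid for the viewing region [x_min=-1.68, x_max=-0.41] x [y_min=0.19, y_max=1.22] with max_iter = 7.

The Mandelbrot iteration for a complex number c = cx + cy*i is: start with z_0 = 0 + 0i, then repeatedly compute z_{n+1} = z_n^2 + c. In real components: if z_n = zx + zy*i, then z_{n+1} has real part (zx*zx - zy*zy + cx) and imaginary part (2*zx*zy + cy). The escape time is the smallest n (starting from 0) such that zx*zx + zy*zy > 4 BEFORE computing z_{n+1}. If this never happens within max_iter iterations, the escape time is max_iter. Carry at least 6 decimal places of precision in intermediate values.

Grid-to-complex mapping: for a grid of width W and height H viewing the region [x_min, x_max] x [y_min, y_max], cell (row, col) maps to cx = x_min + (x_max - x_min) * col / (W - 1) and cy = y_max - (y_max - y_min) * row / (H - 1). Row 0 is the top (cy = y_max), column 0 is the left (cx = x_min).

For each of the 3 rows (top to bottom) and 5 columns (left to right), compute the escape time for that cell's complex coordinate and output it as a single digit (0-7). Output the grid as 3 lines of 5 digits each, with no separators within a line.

(row=0, col=0): c = -1.6800 + 1.2200i → escape time 1
(row=0, col=1): c = -1.3625 + 1.2200i → escape time 2
(row=0, col=2): c = -1.0450 + 1.2200i → escape time 3
(row=0, col=3): c = -0.7275 + 1.2200i → escape time 3
(row=0, col=4): c = -0.4100 + 1.2200i → escape time 3
(row=1, col=0): c = -1.6800 + 0.7050i → escape time 3
(row=1, col=1): c = -1.3625 + 0.7050i → escape time 3
(row=1, col=2): c = -1.0450 + 0.7050i → escape time 3
(row=1, col=3): c = -0.7275 + 0.7050i → escape time 5
(row=1, col=4): c = -0.4100 + 0.7050i → escape time 7
(row=2, col=0): c = -1.6800 + 0.1900i → escape time 4
(row=2, col=1): c = -1.3625 + 0.1900i → escape time 7
(row=2, col=2): c = -1.0450 + 0.1900i → escape time 7
(row=2, col=3): c = -0.7275 + 0.1900i → escape time 7
(row=2, col=4): c = -0.4100 + 0.1900i → escape time 7

Answer: 12333
33357
47777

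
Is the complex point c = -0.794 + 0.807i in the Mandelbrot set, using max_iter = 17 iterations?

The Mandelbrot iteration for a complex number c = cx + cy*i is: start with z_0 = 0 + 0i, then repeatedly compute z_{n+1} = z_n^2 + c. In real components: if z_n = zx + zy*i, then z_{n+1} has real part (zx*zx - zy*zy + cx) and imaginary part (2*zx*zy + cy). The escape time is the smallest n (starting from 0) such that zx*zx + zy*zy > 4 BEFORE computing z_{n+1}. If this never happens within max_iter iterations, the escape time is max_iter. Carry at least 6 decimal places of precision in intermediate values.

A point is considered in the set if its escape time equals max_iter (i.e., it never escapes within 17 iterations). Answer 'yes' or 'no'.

Answer: no

Derivation:
z_0 = 0 + 0i, c = -0.7940 + 0.8070i
Iter 1: z = -0.7940 + 0.8070i, |z|^2 = 1.2817
Iter 2: z = -0.8148 + -0.4745i, |z|^2 = 0.8891
Iter 3: z = -0.3552 + 1.5803i, |z|^2 = 2.6235
Iter 4: z = -3.1651 + -0.3158i, |z|^2 = 10.1176
Escaped at iteration 4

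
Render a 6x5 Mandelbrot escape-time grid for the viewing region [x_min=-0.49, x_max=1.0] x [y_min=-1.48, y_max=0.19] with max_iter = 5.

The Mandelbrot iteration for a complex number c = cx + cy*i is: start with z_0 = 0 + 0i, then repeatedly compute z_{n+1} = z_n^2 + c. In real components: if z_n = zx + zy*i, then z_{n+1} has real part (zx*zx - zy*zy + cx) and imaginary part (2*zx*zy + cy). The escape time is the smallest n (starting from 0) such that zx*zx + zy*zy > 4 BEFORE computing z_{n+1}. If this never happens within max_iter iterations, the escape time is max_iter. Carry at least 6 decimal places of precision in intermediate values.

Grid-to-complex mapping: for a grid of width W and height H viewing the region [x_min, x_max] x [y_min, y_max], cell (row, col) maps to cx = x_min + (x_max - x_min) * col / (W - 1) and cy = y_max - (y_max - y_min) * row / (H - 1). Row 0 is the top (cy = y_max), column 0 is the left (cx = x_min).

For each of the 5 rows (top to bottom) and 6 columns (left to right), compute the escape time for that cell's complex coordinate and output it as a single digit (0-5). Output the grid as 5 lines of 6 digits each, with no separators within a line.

Answer: 555532
555532
555532
454222
222222

Derivation:
(row=0, col=0): c = -0.4900 + 0.1900i → escape time 5
(row=0, col=1): c = -0.1920 + 0.1900i → escape time 5
(row=0, col=2): c = 0.1060 + 0.1900i → escape time 5
(row=0, col=3): c = 0.4040 + 0.1900i → escape time 5
(row=0, col=4): c = 0.7020 + 0.1900i → escape time 3
(row=0, col=5): c = 1.0000 + 0.1900i → escape time 2
(row=1, col=0): c = -0.4900 + -0.2275i → escape time 5
(row=1, col=1): c = -0.1920 + -0.2275i → escape time 5
(row=1, col=2): c = 0.1060 + -0.2275i → escape time 5
(row=1, col=3): c = 0.4040 + -0.2275i → escape time 5
(row=1, col=4): c = 0.7020 + -0.2275i → escape time 3
(row=1, col=5): c = 1.0000 + -0.2275i → escape time 2
(row=2, col=0): c = -0.4900 + -0.6450i → escape time 5
(row=2, col=1): c = -0.1920 + -0.6450i → escape time 5
(row=2, col=2): c = 0.1060 + -0.6450i → escape time 5
(row=2, col=3): c = 0.4040 + -0.6450i → escape time 5
(row=2, col=4): c = 0.7020 + -0.6450i → escape time 3
(row=2, col=5): c = 1.0000 + -0.6450i → escape time 2
(row=3, col=0): c = -0.4900 + -1.0625i → escape time 4
(row=3, col=1): c = -0.1920 + -1.0625i → escape time 5
(row=3, col=2): c = 0.1060 + -1.0625i → escape time 4
(row=3, col=3): c = 0.4040 + -1.0625i → escape time 2
(row=3, col=4): c = 0.7020 + -1.0625i → escape time 2
(row=3, col=5): c = 1.0000 + -1.0625i → escape time 2
(row=4, col=0): c = -0.4900 + -1.4800i → escape time 2
(row=4, col=1): c = -0.1920 + -1.4800i → escape time 2
(row=4, col=2): c = 0.1060 + -1.4800i → escape time 2
(row=4, col=3): c = 0.4040 + -1.4800i → escape time 2
(row=4, col=4): c = 0.7020 + -1.4800i → escape time 2
(row=4, col=5): c = 1.0000 + -1.4800i → escape time 2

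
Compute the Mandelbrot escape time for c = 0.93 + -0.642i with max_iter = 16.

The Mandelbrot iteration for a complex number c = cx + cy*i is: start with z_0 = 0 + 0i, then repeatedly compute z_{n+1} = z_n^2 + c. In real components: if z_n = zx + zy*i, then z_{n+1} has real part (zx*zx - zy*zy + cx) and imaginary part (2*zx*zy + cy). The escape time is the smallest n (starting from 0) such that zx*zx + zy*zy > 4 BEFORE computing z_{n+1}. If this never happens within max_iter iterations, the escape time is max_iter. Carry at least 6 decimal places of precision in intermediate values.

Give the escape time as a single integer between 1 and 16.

Answer: 2

Derivation:
z_0 = 0 + 0i, c = 0.9300 + -0.6420i
Iter 1: z = 0.9300 + -0.6420i, |z|^2 = 1.2771
Iter 2: z = 1.3827 + -1.8361i, |z|^2 = 5.2833
Escaped at iteration 2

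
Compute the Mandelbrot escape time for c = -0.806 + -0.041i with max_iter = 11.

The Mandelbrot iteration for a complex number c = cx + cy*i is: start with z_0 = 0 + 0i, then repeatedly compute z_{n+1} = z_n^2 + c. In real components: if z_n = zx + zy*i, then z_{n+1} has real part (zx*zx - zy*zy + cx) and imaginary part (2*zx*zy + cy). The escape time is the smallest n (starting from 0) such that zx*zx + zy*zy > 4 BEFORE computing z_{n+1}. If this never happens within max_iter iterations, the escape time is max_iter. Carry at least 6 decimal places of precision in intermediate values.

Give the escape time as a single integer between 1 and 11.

Answer: 11

Derivation:
z_0 = 0 + 0i, c = -0.8060 + -0.0410i
Iter 1: z = -0.8060 + -0.0410i, |z|^2 = 0.6513
Iter 2: z = -0.1580 + 0.0251i, |z|^2 = 0.0256
Iter 3: z = -0.7817 + -0.0489i, |z|^2 = 0.6134
Iter 4: z = -0.1974 + 0.0355i, |z|^2 = 0.0402
Iter 5: z = -0.7683 + -0.0550i, |z|^2 = 0.5933
Iter 6: z = -0.2188 + 0.0435i, |z|^2 = 0.0498
Iter 7: z = -0.7600 + -0.0600i, |z|^2 = 0.5813
Iter 8: z = -0.2319 + 0.0503i, |z|^2 = 0.0563
Iter 9: z = -0.7547 + -0.0643i, |z|^2 = 0.5738
Iter 10: z = -0.2405 + 0.0561i, |z|^2 = 0.0610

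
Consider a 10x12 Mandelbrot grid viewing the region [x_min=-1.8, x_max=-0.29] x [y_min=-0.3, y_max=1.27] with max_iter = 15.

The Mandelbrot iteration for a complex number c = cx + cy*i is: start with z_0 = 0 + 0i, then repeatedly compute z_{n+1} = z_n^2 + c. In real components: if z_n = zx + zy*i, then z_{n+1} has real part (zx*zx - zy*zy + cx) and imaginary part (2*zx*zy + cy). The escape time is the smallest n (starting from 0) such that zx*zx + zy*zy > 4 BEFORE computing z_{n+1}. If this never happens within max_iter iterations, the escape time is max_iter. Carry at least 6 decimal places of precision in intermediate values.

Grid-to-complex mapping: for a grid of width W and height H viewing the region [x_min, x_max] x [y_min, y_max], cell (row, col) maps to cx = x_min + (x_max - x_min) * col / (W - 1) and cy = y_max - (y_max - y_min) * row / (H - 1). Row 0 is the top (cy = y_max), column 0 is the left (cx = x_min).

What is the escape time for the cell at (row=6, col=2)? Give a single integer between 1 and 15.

Answer: 4

Derivation:
z_0 = 0 + 0i, c = -1.4644 + 0.4136i
Iter 1: z = -1.4644 + 0.4136i, |z|^2 = 2.3157
Iter 2: z = 0.5091 + -0.7979i, |z|^2 = 0.8957
Iter 3: z = -1.8419 + -0.3987i, |z|^2 = 3.5515
Iter 4: z = 1.7691 + 1.8823i, |z|^2 = 6.6728
Escaped at iteration 4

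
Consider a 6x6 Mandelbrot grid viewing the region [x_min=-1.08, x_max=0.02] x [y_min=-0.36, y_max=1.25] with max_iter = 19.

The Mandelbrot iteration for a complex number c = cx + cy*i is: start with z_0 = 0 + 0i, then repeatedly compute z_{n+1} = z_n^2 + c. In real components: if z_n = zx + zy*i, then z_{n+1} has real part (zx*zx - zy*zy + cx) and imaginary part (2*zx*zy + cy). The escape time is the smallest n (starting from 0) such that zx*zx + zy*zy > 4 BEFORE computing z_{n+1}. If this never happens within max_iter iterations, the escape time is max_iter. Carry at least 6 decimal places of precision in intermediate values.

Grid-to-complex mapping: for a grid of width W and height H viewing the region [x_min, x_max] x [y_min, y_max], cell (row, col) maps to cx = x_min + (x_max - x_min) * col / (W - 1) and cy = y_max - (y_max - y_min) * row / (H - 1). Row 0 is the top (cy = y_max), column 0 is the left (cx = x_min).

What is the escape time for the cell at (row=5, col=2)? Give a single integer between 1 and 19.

z_0 = 0 + 0i, c = -0.6400 + -0.3600i
Iter 1: z = -0.6400 + -0.3600i, |z|^2 = 0.5392
Iter 2: z = -0.3600 + 0.1008i, |z|^2 = 0.1398
Iter 3: z = -0.5206 + -0.4326i, |z|^2 = 0.4581
Iter 4: z = -0.5561 + 0.0904i, |z|^2 = 0.3175
Iter 5: z = -0.3389 + -0.4605i, |z|^2 = 0.3269
Iter 6: z = -0.7372 + -0.0479i, |z|^2 = 0.5458
Iter 7: z = -0.0988 + -0.2894i, |z|^2 = 0.0935
Iter 8: z = -0.7140 + -0.3028i, |z|^2 = 0.6015
Iter 9: z = -0.2219 + 0.0724i, |z|^2 = 0.0545
Iter 10: z = -0.5960 + -0.3921i, |z|^2 = 0.5090
Iter 11: z = -0.4386 + 0.1074i, |z|^2 = 0.2039
Iter 12: z = -0.4592 + -0.4542i, |z|^2 = 0.4172
Iter 13: z = -0.6355 + 0.0572i, |z|^2 = 0.4071
Iter 14: z = -0.2394 + -0.4327i, |z|^2 = 0.2445
Iter 15: z = -0.7699 + -0.1528i, |z|^2 = 0.6160
Iter 16: z = -0.0707 + -0.1247i, |z|^2 = 0.0206
Iter 17: z = -0.6506 + -0.3424i, |z|^2 = 0.5405
Iter 18: z = -0.3340 + 0.0855i, |z|^2 = 0.1189

Answer: 19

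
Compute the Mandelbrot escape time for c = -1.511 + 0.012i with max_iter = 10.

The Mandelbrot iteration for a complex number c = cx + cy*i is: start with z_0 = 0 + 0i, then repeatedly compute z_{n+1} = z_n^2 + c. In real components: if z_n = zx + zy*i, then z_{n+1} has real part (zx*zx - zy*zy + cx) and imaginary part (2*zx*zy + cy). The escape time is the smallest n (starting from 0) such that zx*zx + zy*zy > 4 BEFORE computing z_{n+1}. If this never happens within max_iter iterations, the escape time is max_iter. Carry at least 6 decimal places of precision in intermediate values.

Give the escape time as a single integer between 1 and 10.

z_0 = 0 + 0i, c = -1.5110 + 0.0120i
Iter 1: z = -1.5110 + 0.0120i, |z|^2 = 2.2833
Iter 2: z = 0.7720 + -0.0243i, |z|^2 = 0.5965
Iter 3: z = -0.9156 + -0.0255i, |z|^2 = 0.8390
Iter 4: z = -0.6733 + 0.0586i, |z|^2 = 0.4567
Iter 5: z = -1.0612 + -0.0669i, |z|^2 = 1.1306
Iter 6: z = -0.3894 + 0.1541i, |z|^2 = 0.1754
Iter 7: z = -1.3831 + -0.1080i, |z|^2 = 1.9247
Iter 8: z = 0.3903 + 0.3107i, |z|^2 = 0.2489
Iter 9: z = -1.4552 + 0.2546i, |z|^2 = 2.1824

Answer: 10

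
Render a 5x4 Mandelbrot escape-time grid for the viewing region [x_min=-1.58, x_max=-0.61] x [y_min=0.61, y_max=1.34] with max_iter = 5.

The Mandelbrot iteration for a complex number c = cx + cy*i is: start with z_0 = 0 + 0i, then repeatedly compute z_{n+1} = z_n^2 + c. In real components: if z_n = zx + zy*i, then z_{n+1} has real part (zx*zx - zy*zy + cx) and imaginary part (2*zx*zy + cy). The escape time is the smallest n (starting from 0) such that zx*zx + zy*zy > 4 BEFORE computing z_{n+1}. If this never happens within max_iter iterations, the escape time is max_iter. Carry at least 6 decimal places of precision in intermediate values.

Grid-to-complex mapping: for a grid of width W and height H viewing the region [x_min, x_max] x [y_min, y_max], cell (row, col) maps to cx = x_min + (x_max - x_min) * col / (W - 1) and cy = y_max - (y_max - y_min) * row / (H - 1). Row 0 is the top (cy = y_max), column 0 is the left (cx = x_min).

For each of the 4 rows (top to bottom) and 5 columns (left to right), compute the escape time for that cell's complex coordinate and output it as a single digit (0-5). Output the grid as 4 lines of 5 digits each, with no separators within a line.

(row=0, col=0): c = -1.5800 + 1.3400i → escape time 1
(row=0, col=1): c = -1.3375 + 1.3400i → escape time 2
(row=0, col=2): c = -1.0950 + 1.3400i → escape time 2
(row=0, col=3): c = -0.8525 + 1.3400i → escape time 2
(row=0, col=4): c = -0.6100 + 1.3400i → escape time 2
(row=1, col=0): c = -1.5800 + 1.0967i → escape time 2
(row=1, col=1): c = -1.3375 + 1.0967i → escape time 3
(row=1, col=2): c = -1.0950 + 1.0967i → escape time 3
(row=1, col=3): c = -0.8525 + 1.0967i → escape time 3
(row=1, col=4): c = -0.6100 + 1.0967i → escape time 3
(row=2, col=0): c = -1.5800 + 0.8533i → escape time 3
(row=2, col=1): c = -1.3375 + 0.8533i → escape time 3
(row=2, col=2): c = -1.0950 + 0.8533i → escape time 3
(row=2, col=3): c = -0.8525 + 0.8533i → escape time 4
(row=2, col=4): c = -0.6100 + 0.8533i → escape time 4
(row=3, col=0): c = -1.5800 + 0.6100i → escape time 3
(row=3, col=1): c = -1.3375 + 0.6100i → escape time 3
(row=3, col=2): c = -1.0950 + 0.6100i → escape time 4
(row=3, col=3): c = -0.8525 + 0.6100i → escape time 5
(row=3, col=4): c = -0.6100 + 0.6100i → escape time 5

Answer: 12222
23333
33344
33455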